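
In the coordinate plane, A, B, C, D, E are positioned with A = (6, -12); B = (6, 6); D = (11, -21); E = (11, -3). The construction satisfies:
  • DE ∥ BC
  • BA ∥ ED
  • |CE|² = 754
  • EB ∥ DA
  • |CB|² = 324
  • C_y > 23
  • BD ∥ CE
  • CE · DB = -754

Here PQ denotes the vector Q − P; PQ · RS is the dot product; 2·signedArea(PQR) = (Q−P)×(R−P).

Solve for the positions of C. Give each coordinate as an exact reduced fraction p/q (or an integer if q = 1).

1. C_x = 6  [BD ∥ CE ∩ DE ∥ BC]
2. C_y = 24  [BD ∥ CE ∩ DE ∥ BC]
   → C = (6, 24)

C = (6, 24)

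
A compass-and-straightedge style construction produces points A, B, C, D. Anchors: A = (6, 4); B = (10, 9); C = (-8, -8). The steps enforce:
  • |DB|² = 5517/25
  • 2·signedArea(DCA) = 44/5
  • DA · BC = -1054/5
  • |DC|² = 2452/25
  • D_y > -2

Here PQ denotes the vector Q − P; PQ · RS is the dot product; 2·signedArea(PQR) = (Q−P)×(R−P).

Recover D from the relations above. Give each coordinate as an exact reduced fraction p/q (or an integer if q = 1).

D = (-4/5, -6/5)

1. D_x = -4/5  [DA · BC = -1054/5 ∩ 2·signedArea(DCA) = 44/5]
2. D_y = -6/5  [DA · BC = -1054/5 ∩ 2·signedArea(DCA) = 44/5]
   → D = (-4/5, -6/5)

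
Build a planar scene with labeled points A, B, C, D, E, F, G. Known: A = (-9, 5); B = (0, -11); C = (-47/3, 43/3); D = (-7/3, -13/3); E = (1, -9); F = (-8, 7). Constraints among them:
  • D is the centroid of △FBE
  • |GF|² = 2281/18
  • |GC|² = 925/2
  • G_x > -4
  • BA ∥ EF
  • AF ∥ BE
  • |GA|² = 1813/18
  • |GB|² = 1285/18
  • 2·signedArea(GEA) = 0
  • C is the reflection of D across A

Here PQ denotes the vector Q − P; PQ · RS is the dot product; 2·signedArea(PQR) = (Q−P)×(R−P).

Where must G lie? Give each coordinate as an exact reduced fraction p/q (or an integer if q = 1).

G = (-19/6, -19/6)

1. G_x = -19/6  [line -14·x + -10·y + -76 = 0 ∩ |GA|² = 1813/18]
2. G_y = -19/6  [line -14·x + -10·y + -76 = 0 ∩ |GA|² = 1813/18]
   → G = (-19/6, -19/6)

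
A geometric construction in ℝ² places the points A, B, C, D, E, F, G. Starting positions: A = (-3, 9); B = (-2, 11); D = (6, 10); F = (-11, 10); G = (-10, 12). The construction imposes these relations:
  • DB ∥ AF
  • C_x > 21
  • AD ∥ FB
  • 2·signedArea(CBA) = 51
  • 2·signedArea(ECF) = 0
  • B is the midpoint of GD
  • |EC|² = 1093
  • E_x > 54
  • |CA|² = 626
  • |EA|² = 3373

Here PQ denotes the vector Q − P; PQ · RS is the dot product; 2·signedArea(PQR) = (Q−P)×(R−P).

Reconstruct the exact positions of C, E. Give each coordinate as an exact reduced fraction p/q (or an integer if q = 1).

1. C_x = 22  [line 2·x + -1·y + -36 = 0 ∩ |CA|² = 626]
2. C_y = 8  [line 2·x + -1·y + -36 = 0 ∩ |CA|² = 626]
   → C = (22, 8)
3. E_x = 55  [line -2·x + -33·y + 308 = 0 ∩ |EC|² = 1093]
4. E_y = 6  [line -2·x + -33·y + 308 = 0 ∩ |EC|² = 1093]
   → E = (55, 6)

C = (22, 8)
E = (55, 6)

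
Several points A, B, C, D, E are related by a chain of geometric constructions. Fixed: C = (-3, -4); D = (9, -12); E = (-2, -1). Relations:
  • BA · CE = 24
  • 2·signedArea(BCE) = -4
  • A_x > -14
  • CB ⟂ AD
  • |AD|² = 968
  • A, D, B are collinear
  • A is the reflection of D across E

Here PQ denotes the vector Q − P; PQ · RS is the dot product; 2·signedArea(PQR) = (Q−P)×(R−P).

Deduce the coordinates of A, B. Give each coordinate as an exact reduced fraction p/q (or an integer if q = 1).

A = (-13, 10)
B = (-1, -2)

1. A_x = -13  [A is the reflection of D across E]
2. A_y = 10  [A is the reflection of D across E]
   → A = (-13, 10)
3. B_x = -1  [A, D, B are collinear ∩ CB ⟂ AD]
4. B_y = -2  [A, D, B are collinear ∩ CB ⟂ AD]
   → B = (-1, -2)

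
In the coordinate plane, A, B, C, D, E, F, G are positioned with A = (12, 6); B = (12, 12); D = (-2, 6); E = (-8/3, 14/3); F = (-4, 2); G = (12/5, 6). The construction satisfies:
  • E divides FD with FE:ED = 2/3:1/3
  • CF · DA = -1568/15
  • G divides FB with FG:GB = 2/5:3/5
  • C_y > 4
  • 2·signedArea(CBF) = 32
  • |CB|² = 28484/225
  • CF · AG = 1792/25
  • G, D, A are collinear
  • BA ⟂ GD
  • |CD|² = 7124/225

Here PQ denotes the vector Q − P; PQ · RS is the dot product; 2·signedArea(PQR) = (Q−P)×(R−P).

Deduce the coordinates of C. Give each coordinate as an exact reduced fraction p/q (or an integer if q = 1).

1. C_x = 52/15  [2·signedArea(CBF) = 32 ∩ CF · DA = -1568/15]
2. C_y = 14/3  [2·signedArea(CBF) = 32 ∩ CF · DA = -1568/15]
   → C = (52/15, 14/3)

C = (52/15, 14/3)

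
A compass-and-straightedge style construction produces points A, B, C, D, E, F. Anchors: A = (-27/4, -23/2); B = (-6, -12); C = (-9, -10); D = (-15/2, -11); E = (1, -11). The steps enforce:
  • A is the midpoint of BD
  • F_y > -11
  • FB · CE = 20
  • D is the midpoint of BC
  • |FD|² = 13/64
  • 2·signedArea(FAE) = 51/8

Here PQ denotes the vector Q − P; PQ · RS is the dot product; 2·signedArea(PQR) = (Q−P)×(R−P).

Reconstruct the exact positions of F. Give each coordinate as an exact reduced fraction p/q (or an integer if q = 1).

F = (-63/8, -43/4)

1. F_x = -63/8  [2·signedArea(FAE) = 51/8 ∩ FB · CE = 20]
2. F_y = -43/4  [2·signedArea(FAE) = 51/8 ∩ FB · CE = 20]
   → F = (-63/8, -43/4)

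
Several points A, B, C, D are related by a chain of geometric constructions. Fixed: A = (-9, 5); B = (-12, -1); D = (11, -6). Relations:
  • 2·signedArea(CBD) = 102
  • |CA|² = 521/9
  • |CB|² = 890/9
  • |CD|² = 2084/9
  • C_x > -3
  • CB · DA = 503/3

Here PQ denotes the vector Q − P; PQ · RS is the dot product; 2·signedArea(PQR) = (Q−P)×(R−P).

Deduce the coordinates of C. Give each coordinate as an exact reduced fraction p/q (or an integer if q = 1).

1. C_x = -7/3  [2·signedArea(CBD) = 102 ∩ CB · DA = 503/3]
2. C_y = 4/3  [2·signedArea(CBD) = 102 ∩ CB · DA = 503/3]
   → C = (-7/3, 4/3)

C = (-7/3, 4/3)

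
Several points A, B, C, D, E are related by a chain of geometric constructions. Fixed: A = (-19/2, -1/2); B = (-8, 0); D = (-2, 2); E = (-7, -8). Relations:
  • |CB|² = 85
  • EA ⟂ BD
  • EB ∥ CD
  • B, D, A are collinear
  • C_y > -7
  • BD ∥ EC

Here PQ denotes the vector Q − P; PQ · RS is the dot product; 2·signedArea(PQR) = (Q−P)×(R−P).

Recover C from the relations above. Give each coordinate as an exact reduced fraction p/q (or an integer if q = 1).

1. C_x = -1  [EB ∥ CD ∩ BD ∥ EC]
2. C_y = -6  [EB ∥ CD ∩ BD ∥ EC]
   → C = (-1, -6)

C = (-1, -6)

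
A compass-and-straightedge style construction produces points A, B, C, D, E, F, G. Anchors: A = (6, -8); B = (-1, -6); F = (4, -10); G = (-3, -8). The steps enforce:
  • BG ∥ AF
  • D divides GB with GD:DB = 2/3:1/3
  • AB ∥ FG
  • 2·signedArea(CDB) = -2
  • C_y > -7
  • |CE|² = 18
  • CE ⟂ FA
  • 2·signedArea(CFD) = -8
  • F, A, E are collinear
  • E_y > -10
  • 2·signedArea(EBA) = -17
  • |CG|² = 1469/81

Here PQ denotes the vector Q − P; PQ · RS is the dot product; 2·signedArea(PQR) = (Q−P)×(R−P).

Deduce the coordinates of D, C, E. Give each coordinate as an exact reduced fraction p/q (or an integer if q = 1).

1. D_x = -5/3  [D divides GB with GD:DB = 2/3:1/3]
2. D_y = -20/3  [D divides GB with GD:DB = 2/3:1/3]
   → D = (-5/3, -20/3)
3. C_x = 10/9  [2·signedArea(CFD) = -8 ∩ 2·signedArea(CDB) = -2]
4. C_y = -62/9  [2·signedArea(CFD) = -8 ∩ 2·signedArea(CDB) = -2]
   → C = (10/9, -62/9)
5. E_x = 37/9  [F, A, E are collinear ∩ CE ⟂ FA]
6. E_y = -89/9  [F, A, E are collinear ∩ CE ⟂ FA]
   → E = (37/9, -89/9)

C = (10/9, -62/9)
D = (-5/3, -20/3)
E = (37/9, -89/9)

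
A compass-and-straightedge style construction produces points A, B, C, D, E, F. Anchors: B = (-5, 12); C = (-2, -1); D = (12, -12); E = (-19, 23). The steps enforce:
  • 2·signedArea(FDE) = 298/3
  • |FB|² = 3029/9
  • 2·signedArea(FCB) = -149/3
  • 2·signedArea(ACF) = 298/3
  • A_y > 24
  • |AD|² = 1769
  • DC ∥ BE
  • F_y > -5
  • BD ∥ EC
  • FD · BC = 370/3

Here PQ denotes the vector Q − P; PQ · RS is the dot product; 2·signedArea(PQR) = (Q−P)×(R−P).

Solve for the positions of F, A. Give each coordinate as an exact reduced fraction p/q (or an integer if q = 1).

A = (-8, 25)
F = (8/3, -14/3)

1. F_x = 8/3  [2·signedArea(FDE) = 298/3 ∩ FD · BC = 370/3]
2. F_y = -14/3  [2·signedArea(FDE) = 298/3 ∩ FD · BC = 370/3]
   → F = (8/3, -14/3)
3. A_x = -8  [line 11/3·x + 14/3·y + -262/3 = 0 ∩ |AD|² = 1769]
4. A_y = 25  [line 11/3·x + 14/3·y + -262/3 = 0 ∩ |AD|² = 1769]
   → A = (-8, 25)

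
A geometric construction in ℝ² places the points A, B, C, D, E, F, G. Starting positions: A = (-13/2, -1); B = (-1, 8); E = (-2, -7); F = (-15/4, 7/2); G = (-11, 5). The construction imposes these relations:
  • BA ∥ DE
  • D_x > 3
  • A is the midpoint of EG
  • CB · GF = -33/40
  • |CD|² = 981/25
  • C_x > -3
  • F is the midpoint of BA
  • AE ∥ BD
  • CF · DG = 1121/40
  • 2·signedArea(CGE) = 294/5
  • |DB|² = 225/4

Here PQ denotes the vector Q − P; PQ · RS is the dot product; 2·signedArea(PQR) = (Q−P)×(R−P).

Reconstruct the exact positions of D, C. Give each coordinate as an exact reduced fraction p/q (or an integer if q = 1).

1. D_x = 7/2  [BA ∥ DE ∩ AE ∥ BD]
2. D_y = 2  [BA ∥ DE ∩ AE ∥ BD]
   → D = (7/2, 2)
3. C_x = -5/2  [CB · GF = -33/40 ∩ 2·signedArea(CGE) = 294/5]
4. C_y = 1/5  [CB · GF = -33/40 ∩ 2·signedArea(CGE) = 294/5]
   → C = (-5/2, 1/5)

C = (-5/2, 1/5)
D = (7/2, 2)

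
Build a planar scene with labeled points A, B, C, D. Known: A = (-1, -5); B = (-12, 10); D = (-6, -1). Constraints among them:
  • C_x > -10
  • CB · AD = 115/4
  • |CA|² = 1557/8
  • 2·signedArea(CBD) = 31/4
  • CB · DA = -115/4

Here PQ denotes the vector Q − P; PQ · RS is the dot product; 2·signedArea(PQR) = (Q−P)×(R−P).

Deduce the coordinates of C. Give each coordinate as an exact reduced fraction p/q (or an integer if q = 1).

C = (-37/4, 25/4)

1. C_x = -37/4  [CB · DA = -115/4 ∩ 2·signedArea(CBD) = 31/4]
2. C_y = 25/4  [CB · DA = -115/4 ∩ 2·signedArea(CBD) = 31/4]
   → C = (-37/4, 25/4)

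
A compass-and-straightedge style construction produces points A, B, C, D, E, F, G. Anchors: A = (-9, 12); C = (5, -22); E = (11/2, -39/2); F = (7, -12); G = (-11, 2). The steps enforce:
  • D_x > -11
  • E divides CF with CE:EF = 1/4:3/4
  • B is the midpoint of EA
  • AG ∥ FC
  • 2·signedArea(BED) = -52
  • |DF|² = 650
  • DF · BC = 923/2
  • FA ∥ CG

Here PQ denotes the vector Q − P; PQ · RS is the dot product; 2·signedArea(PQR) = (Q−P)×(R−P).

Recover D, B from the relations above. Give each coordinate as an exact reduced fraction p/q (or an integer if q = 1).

1. B_x = -7/4  [B is the midpoint of EA]
2. B_y = -15/4  [B is the midpoint of EA]
   → B = (-7/4, -15/4)
3. D_x = -10  [DF · BC = 923/2 ∩ 2·signedArea(BED) = -52]
4. D_y = 7  [DF · BC = 923/2 ∩ 2·signedArea(BED) = -52]
   → D = (-10, 7)

B = (-7/4, -15/4)
D = (-10, 7)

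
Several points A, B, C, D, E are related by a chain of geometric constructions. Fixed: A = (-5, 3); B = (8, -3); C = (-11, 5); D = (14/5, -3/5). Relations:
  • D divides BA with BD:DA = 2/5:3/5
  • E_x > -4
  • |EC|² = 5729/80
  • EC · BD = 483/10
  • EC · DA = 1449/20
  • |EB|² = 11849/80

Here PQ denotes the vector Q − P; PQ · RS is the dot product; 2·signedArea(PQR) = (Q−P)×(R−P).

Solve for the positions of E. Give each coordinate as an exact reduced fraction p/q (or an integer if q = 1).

E = (-61/20, 21/10)

1. E_x = -61/20  [line 26/5·x + -12/5·y + 209/10 = 0 ∩ |EB|² = 11849/80]
2. E_y = 21/10  [line 26/5·x + -12/5·y + 209/10 = 0 ∩ |EB|² = 11849/80]
   → E = (-61/20, 21/10)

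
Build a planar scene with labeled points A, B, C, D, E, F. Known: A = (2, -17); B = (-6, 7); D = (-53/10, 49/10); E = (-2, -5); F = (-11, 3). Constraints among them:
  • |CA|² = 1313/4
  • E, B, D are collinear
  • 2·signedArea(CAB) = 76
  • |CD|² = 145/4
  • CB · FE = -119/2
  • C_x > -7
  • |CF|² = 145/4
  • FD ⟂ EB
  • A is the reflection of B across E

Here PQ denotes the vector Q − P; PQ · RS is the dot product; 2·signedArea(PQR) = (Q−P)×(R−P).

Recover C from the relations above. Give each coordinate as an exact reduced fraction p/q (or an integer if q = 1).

C = (-13/2, -1)

1. C_x = -13/2  [2·signedArea(CAB) = 76 ∩ CB · FE = -119/2]
2. C_y = -1  [2·signedArea(CAB) = 76 ∩ CB · FE = -119/2]
   → C = (-13/2, -1)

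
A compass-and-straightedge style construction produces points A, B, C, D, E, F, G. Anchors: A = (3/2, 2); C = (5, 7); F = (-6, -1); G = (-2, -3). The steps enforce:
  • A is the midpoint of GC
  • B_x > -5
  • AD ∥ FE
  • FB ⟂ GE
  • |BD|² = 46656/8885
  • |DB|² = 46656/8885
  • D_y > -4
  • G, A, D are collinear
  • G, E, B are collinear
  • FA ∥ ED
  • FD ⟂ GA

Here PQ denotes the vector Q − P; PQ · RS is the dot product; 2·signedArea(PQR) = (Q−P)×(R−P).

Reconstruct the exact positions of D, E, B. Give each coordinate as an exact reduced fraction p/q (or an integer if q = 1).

1. D_x = -354/149  [G, A, D are collinear ∩ FD ⟂ GA]
2. D_y = -527/149  [G, A, D are collinear ∩ FD ⟂ GA]
   → D = (-354/149, -527/149)
3. E_x = -2943/298  [FA ∥ ED ∩ AD ∥ FE]
4. E_y = -974/149  [FA ∥ ED ∩ AD ∥ FE]
   → E = (-2943/298, -974/149)
5. B_x = -6064962/1323865  [G, E, B are collinear ∩ FB ⟂ GE]
6. B_y = -5506219/1323865  [G, E, B are collinear ∩ FB ⟂ GE]
   → B = (-6064962/1323865, -5506219/1323865)

B = (-6064962/1323865, -5506219/1323865)
D = (-354/149, -527/149)
E = (-2943/298, -974/149)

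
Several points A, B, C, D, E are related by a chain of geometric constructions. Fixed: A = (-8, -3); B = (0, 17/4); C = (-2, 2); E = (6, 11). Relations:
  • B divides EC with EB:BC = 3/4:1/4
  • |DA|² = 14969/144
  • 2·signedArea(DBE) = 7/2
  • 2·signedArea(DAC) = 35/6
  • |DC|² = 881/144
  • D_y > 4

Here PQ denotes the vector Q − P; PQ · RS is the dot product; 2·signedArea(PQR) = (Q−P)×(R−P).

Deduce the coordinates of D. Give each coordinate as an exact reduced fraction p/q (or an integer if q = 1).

1. D_x = -2/3  [2·signedArea(DAC) = 35/6 ∩ 2·signedArea(DBE) = 7/2]
2. D_y = 49/12  [2·signedArea(DAC) = 35/6 ∩ 2·signedArea(DBE) = 7/2]
   → D = (-2/3, 49/12)

D = (-2/3, 49/12)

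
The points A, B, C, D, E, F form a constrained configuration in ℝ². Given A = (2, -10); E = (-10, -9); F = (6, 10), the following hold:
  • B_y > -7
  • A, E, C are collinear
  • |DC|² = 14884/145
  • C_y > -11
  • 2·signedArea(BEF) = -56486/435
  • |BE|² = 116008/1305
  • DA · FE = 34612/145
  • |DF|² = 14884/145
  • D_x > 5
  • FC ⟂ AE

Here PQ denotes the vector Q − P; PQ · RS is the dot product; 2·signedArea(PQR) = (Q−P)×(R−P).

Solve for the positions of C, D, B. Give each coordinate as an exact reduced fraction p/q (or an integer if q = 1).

B = (-412/435, -923/145)
C = (626/145, -1478/145)
D = (748/145, -14/145)

1. C_x = 626/145  [A, E, C are collinear ∩ FC ⟂ AE]
2. C_y = -1478/145  [A, E, C are collinear ∩ FC ⟂ AE]
   → C = (626/145, -1478/145)
3. D_x = 748/145  [line 16·x + 19·y + -11702/145 = 0 ∩ |DF|² = 14884/145]
4. D_y = -14/145  [line 16·x + 19·y + -11702/145 = 0 ∩ |DF|² = 14884/145]
   → D = (748/145, -14/145)
5. B_x = -412/435  [line -19·x + 16·y + 36476/435 = 0 ∩ |BE|² = 116008/1305]
6. B_y = -923/145  [line -19·x + 16·y + 36476/435 = 0 ∩ |BE|² = 116008/1305]
   → B = (-412/435, -923/145)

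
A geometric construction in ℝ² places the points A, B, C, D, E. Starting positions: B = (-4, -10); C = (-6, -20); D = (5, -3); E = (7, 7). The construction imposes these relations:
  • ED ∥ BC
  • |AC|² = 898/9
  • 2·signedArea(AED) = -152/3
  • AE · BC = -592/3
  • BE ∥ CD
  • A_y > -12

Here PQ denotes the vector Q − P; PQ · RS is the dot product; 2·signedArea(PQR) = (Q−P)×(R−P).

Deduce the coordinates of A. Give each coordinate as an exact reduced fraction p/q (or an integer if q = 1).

A = (-5/3, -11)

1. A_x = -5/3  [2·signedArea(AED) = -152/3 ∩ AE · BC = -592/3]
2. A_y = -11  [2·signedArea(AED) = -152/3 ∩ AE · BC = -592/3]
   → A = (-5/3, -11)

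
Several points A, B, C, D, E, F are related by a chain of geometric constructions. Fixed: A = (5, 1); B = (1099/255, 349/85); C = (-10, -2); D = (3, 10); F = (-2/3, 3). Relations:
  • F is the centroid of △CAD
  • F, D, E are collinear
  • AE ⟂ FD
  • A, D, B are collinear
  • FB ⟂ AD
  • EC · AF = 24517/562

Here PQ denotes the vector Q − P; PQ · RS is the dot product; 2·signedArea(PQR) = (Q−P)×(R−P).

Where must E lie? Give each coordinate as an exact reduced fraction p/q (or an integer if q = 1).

1. E_x = -151/562  [F, D, E are collinear ∩ AE ⟂ FD]
2. E_y = 2113/562  [F, D, E are collinear ∩ AE ⟂ FD]
   → E = (-151/562, 2113/562)

E = (-151/562, 2113/562)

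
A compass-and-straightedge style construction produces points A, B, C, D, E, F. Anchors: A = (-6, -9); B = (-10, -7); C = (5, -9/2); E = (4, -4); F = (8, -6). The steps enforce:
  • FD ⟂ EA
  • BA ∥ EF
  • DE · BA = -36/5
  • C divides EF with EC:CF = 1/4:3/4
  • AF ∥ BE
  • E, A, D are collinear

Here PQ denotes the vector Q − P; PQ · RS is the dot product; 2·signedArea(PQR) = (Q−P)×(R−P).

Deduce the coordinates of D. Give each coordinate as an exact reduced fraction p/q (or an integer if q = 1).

D = (32/5, -14/5)

1. D_x = 32/5  [E, A, D are collinear ∩ FD ⟂ EA]
2. D_y = -14/5  [E, A, D are collinear ∩ FD ⟂ EA]
   → D = (32/5, -14/5)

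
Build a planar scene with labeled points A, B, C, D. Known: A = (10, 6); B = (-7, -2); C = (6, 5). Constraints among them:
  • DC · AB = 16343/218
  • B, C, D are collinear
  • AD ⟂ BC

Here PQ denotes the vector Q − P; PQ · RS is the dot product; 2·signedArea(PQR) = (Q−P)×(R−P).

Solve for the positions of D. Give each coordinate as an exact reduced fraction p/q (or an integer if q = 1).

D = (2075/218, 1503/218)

1. D_x = 2075/218  [B, C, D are collinear ∩ AD ⟂ BC]
2. D_y = 1503/218  [B, C, D are collinear ∩ AD ⟂ BC]
   → D = (2075/218, 1503/218)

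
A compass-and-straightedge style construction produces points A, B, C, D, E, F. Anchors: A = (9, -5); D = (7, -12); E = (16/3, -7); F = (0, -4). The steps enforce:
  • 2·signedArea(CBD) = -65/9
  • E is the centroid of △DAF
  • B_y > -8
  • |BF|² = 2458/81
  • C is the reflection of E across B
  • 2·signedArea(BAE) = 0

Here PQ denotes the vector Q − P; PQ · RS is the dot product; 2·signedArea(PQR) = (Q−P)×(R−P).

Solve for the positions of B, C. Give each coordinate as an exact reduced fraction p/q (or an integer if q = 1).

1. B_x = 37/9  [line 2·x + -11/3·y + -109/3 = 0 ∩ |BF|² = 2458/81]
2. B_y = -23/3  [line 2·x + -11/3·y + -109/3 = 0 ∩ |BF|² = 2458/81]
   → B = (37/9, -23/3)
3. C_x = 26/9  [C is the reflection of E across B]
4. C_y = -25/3  [C is the reflection of E across B]
   → C = (26/9, -25/3)

B = (37/9, -23/3)
C = (26/9, -25/3)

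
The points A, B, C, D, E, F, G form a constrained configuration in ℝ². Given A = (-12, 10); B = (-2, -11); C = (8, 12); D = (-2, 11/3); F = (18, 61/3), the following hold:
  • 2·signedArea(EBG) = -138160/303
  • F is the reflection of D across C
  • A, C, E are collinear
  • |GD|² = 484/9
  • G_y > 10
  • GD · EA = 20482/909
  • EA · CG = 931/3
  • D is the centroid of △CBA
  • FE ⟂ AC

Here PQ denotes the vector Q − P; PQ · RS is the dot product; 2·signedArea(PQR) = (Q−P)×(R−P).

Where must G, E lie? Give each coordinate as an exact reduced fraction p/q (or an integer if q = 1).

1. E_x = 5674/303  [A, C, E are collinear ∩ FE ⟂ AC]
2. E_y = 3961/303  [A, C, E are collinear ∩ FE ⟂ AC]
   → E = (5674/303, 3961/303)
3. G_x = -2  [GD · EA = 20482/909 ∩ 2·signedArea(EBG) = -138160/303]
4. G_y = 11  [GD · EA = 20482/909 ∩ 2·signedArea(EBG) = -138160/303]
   → G = (-2, 11)

E = (5674/303, 3961/303)
G = (-2, 11)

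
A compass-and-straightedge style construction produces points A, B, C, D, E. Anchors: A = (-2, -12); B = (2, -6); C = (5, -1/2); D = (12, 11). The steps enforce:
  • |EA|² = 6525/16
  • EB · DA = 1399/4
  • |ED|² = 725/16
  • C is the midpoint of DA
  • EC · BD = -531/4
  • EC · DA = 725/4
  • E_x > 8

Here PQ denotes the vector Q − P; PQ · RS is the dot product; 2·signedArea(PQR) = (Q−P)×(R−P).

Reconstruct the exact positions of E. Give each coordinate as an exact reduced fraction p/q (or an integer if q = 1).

E = (17/2, 21/4)

1. E_x = 17/2  [EB · DA = 1399/4 ∩ EC · BD = -531/4]
2. E_y = 21/4  [EB · DA = 1399/4 ∩ EC · BD = -531/4]
   → E = (17/2, 21/4)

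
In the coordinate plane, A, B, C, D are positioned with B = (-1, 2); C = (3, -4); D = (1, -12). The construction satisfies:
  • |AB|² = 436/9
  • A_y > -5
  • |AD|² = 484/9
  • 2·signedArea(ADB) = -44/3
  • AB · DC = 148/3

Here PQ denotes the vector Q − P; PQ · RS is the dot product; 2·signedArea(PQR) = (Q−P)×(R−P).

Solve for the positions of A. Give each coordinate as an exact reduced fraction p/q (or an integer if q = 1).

A = (1, -14/3)

1. A_x = 1  [2·signedArea(ADB) = -44/3 ∩ AB · DC = 148/3]
2. A_y = -14/3  [2·signedArea(ADB) = -44/3 ∩ AB · DC = 148/3]
   → A = (1, -14/3)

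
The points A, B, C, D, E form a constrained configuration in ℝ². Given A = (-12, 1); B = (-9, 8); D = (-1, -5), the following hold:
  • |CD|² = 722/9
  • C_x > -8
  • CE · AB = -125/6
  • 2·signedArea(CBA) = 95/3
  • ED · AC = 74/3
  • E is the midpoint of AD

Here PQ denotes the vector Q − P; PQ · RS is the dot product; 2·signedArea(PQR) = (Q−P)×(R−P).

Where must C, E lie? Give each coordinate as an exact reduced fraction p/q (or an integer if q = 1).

1. C_x = -22/3  [line 7·x + -3·y + 166/3 = 0 ∩ |CD|² = 722/9]
2. C_y = 4/3  [line 7·x + -3·y + 166/3 = 0 ∩ |CD|² = 722/9]
   → C = (-22/3, 4/3)
3. E_x = -13/2  [CE · AB = -125/6 ∩ E is the midpoint of AD]
4. E_y = -2  [CE · AB = -125/6 ∩ E is the midpoint of AD]
   → E = (-13/2, -2)

C = (-22/3, 4/3)
E = (-13/2, -2)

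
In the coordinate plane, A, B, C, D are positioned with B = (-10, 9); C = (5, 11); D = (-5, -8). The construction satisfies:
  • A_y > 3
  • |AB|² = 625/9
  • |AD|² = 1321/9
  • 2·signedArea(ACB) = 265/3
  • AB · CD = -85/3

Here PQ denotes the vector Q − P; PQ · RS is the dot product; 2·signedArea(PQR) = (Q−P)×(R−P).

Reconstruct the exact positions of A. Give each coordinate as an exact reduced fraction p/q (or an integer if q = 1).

A = (-10/3, 4)

1. A_x = -10/3  [2·signedArea(ACB) = 265/3 ∩ AB · CD = -85/3]
2. A_y = 4  [2·signedArea(ACB) = 265/3 ∩ AB · CD = -85/3]
   → A = (-10/3, 4)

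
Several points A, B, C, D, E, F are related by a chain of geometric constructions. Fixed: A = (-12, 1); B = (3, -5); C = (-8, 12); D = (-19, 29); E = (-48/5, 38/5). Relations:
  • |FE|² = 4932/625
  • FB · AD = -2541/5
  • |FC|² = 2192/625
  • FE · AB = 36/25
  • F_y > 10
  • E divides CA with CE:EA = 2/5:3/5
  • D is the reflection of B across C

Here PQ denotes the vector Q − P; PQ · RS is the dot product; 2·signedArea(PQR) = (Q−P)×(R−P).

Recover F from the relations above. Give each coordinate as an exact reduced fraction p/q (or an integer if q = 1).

F = (-216/25, 256/25)

1. F_x = -216/25  [FB · AD = -2541/5 ∩ FE · AB = 36/25]
2. F_y = 256/25  [FB · AD = -2541/5 ∩ FE · AB = 36/25]
   → F = (-216/25, 256/25)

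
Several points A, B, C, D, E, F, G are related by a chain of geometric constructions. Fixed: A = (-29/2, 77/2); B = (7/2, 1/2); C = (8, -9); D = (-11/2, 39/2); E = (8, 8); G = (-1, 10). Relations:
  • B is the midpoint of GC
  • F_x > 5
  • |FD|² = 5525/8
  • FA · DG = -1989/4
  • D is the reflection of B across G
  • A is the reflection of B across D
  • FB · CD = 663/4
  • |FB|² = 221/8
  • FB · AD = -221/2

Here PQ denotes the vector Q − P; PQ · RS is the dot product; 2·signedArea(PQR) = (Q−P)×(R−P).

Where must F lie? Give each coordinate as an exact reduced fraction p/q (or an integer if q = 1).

1. F_x = 23/4  [line 27/2·x + -57/2·y + -795/4 = 0 ∩ |FB|² = 221/8]
2. F_y = -17/4  [line 27/2·x + -57/2·y + -795/4 = 0 ∩ |FB|² = 221/8]
   → F = (23/4, -17/4)

F = (23/4, -17/4)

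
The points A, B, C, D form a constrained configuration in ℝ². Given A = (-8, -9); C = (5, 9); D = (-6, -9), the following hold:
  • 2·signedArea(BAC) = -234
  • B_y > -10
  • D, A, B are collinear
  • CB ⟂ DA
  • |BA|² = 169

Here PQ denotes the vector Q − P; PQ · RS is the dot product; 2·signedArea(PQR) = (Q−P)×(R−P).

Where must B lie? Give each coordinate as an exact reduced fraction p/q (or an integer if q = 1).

1. B_x = 5  [D, A, B are collinear ∩ CB ⟂ DA]
2. B_y = -9  [D, A, B are collinear ∩ CB ⟂ DA]
   → B = (5, -9)

B = (5, -9)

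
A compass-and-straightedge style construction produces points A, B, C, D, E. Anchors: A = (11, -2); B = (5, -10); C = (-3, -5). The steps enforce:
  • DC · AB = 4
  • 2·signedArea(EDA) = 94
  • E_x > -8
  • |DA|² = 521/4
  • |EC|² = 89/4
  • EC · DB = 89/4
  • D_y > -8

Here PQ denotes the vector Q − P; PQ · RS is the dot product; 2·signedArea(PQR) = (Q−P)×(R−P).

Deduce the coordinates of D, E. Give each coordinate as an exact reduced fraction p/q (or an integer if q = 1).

1. D_x = 1  [line 6·x + 8·y + 54 = 0 ∩ |DA|² = 521/4]
2. D_y = -15/2  [line 6·x + 8·y + 54 = 0 ∩ |DA|² = 521/4]
   → D = (1, -15/2)
3. E_x = -7  [2·signedArea(EDA) = 94 ∩ EC · DB = 89/4]
4. E_y = -5/2  [2·signedArea(EDA) = 94 ∩ EC · DB = 89/4]
   → E = (-7, -5/2)

D = (1, -15/2)
E = (-7, -5/2)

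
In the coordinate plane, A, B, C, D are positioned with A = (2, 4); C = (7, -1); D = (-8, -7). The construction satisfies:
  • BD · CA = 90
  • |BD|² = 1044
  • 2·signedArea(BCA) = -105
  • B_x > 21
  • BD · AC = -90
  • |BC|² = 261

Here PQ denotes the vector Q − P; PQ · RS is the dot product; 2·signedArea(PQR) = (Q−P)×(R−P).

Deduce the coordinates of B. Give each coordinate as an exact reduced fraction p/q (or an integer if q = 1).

1. B_x = 22  [2·signedArea(BCA) = -105 ∩ BD · AC = -90]
2. B_y = 5  [2·signedArea(BCA) = -105 ∩ BD · AC = -90]
   → B = (22, 5)

B = (22, 5)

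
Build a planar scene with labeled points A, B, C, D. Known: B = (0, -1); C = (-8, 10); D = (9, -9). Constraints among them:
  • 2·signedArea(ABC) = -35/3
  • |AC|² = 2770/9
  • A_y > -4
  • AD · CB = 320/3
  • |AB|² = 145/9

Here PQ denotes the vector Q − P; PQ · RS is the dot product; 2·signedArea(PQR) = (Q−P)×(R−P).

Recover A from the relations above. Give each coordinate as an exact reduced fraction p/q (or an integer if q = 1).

A = (3, -11/3)

1. A_x = 3  [2·signedArea(ABC) = -35/3 ∩ AD · CB = 320/3]
2. A_y = -11/3  [2·signedArea(ABC) = -35/3 ∩ AD · CB = 320/3]
   → A = (3, -11/3)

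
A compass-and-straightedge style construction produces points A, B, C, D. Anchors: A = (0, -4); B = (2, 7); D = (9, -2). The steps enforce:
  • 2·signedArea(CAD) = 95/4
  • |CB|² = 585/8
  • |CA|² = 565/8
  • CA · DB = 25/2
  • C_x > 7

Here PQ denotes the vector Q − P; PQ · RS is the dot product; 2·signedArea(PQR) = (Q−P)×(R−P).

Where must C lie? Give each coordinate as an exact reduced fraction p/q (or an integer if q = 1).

C = (29/4, 1/4)

1. C_x = 29/4  [2·signedArea(CAD) = 95/4 ∩ CA · DB = 25/2]
2. C_y = 1/4  [2·signedArea(CAD) = 95/4 ∩ CA · DB = 25/2]
   → C = (29/4, 1/4)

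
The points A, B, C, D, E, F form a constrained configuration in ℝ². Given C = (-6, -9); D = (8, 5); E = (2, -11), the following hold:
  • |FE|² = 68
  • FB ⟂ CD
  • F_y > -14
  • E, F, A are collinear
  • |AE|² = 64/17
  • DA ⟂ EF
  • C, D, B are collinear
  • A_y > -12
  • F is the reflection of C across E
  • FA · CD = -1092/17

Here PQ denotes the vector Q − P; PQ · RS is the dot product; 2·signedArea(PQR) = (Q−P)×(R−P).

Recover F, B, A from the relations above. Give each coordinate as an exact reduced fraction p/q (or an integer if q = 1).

A = (66/17, -195/17)
B = (0, -3)
F = (10, -13)

1. F_x = 10  [F is the reflection of C across E]
2. F_y = -13  [F is the reflection of C across E]
   → F = (10, -13)
3. B_x = 0  [C, D, B are collinear ∩ FB ⟂ CD]
4. B_y = -3  [C, D, B are collinear ∩ FB ⟂ CD]
   → B = (0, -3)
5. A_x = 66/17  [E, F, A are collinear ∩ DA ⟂ EF]
6. A_y = -195/17  [E, F, A are collinear ∩ DA ⟂ EF]
   → A = (66/17, -195/17)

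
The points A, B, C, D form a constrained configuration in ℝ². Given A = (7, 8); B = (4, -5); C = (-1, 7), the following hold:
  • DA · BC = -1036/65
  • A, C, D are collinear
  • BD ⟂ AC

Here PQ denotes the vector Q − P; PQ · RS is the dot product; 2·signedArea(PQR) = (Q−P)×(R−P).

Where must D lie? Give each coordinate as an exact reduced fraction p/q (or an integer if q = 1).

D = (159/65, 483/65)

1. D_x = 159/65  [A, C, D are collinear ∩ BD ⟂ AC]
2. D_y = 483/65  [A, C, D are collinear ∩ BD ⟂ AC]
   → D = (159/65, 483/65)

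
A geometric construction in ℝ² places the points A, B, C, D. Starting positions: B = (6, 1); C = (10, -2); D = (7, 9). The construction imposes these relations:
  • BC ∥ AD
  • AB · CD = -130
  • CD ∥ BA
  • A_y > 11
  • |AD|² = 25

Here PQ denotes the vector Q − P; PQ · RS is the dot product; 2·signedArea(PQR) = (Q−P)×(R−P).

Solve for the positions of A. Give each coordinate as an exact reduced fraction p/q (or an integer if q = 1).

A = (3, 12)

1. A_x = 3  [BC ∥ AD ∩ CD ∥ BA]
2. A_y = 12  [BC ∥ AD ∩ CD ∥ BA]
   → A = (3, 12)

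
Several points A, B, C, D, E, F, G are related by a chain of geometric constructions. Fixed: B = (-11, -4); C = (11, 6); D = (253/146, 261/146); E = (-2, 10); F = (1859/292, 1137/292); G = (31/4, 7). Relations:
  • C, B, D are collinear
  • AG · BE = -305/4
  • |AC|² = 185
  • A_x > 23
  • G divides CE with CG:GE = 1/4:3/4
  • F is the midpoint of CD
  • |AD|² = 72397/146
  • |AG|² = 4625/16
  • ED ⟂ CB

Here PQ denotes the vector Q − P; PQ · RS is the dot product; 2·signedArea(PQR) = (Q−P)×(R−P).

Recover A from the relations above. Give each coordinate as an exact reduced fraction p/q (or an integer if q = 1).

A = (24, 2)

1. A_x = 24  [line -9·x + -14·y + 244 = 0 ∩ |AD|² = 72397/146]
2. A_y = 2  [line -9·x + -14·y + 244 = 0 ∩ |AD|² = 72397/146]
   → A = (24, 2)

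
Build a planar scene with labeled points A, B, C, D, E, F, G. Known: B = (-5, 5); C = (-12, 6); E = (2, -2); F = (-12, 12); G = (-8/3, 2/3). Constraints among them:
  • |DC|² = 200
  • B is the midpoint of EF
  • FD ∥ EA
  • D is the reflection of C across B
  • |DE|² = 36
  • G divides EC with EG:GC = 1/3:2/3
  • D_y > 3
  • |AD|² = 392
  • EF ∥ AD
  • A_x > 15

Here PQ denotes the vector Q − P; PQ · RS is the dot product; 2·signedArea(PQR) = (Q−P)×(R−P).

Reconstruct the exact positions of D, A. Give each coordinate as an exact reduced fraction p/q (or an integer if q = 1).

A = (16, -10)
D = (2, 4)

1. D_x = 2  [D is the reflection of C across B]
2. D_y = 4  [D is the reflection of C across B]
   → D = (2, 4)
3. A_x = 16  [EF ∥ AD ∩ FD ∥ EA]
4. A_y = -10  [EF ∥ AD ∩ FD ∥ EA]
   → A = (16, -10)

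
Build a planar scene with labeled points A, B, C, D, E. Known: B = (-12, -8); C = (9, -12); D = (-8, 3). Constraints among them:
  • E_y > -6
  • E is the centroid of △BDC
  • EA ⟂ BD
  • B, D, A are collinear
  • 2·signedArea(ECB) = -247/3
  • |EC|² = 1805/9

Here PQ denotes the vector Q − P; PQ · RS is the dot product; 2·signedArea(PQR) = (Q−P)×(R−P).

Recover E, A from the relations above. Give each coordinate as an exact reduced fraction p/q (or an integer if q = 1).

A = (-1408/137, -447/137)
E = (-11/3, -17/3)

1. E_x = -11/3  [E is the centroid of △BDC]
2. E_y = -17/3  [E is the centroid of △BDC]
   → E = (-11/3, -17/3)
3. A_x = -1408/137  [B, D, A are collinear ∩ EA ⟂ BD]
4. A_y = -447/137  [B, D, A are collinear ∩ EA ⟂ BD]
   → A = (-1408/137, -447/137)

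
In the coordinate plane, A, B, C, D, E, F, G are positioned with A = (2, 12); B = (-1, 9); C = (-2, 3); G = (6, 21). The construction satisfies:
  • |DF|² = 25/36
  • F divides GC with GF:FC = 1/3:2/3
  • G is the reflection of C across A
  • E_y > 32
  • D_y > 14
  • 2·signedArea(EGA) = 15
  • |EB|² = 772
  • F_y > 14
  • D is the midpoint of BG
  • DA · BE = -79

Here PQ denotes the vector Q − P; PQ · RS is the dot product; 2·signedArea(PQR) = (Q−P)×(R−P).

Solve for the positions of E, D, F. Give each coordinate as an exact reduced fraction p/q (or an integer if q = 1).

D = (5/2, 15)
E = (13, 33)
F = (10/3, 15)

1. E_x = 13  [line 9·x + -4·y + 15 = 0 ∩ |EB|² = 772]
2. E_y = 33  [line 9·x + -4·y + 15 = 0 ∩ |EB|² = 772]
   → E = (13, 33)
3. D_x = 5/2  [D is the midpoint of BG]
4. D_y = 15  [D is the midpoint of BG]
   → D = (5/2, 15)
5. F_x = 10/3  [F divides GC with GF:FC = 1/3:2/3]
6. F_y = 15  [F divides GC with GF:FC = 1/3:2/3]
   → F = (10/3, 15)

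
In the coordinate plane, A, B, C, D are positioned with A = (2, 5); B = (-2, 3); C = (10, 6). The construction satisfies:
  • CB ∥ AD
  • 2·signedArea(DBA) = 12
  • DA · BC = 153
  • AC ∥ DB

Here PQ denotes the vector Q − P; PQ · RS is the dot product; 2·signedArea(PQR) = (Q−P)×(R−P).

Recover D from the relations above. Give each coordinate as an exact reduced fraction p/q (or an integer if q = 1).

D = (-10, 2)

1. D_x = -10  [AC ∥ DB ∩ CB ∥ AD]
2. D_y = 2  [AC ∥ DB ∩ CB ∥ AD]
   → D = (-10, 2)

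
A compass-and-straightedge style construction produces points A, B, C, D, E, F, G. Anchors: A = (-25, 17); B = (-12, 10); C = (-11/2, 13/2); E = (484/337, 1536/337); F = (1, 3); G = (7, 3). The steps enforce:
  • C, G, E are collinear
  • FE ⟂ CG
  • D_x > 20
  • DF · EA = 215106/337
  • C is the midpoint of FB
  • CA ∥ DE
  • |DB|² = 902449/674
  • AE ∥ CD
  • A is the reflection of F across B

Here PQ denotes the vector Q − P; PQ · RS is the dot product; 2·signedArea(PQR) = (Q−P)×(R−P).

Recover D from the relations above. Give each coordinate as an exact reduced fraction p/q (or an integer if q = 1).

D = (14111/674, -4005/674)

1. D_x = 14111/674  [CA ∥ DE ∩ AE ∥ CD]
2. D_y = -4005/674  [CA ∥ DE ∩ AE ∥ CD]
   → D = (14111/674, -4005/674)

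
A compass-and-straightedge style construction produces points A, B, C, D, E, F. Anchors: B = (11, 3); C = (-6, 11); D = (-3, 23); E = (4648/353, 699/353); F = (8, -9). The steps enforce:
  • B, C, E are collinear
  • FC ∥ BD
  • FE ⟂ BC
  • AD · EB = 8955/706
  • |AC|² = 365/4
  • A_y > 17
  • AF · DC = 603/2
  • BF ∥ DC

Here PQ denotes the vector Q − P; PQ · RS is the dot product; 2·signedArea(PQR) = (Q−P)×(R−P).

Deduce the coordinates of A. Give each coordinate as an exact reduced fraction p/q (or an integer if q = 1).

1. A_x = 1/2  [AD · EB = 8955/706 ∩ AF · DC = 603/2]
2. A_y = 18  [AD · EB = 8955/706 ∩ AF · DC = 603/2]
   → A = (1/2, 18)

A = (1/2, 18)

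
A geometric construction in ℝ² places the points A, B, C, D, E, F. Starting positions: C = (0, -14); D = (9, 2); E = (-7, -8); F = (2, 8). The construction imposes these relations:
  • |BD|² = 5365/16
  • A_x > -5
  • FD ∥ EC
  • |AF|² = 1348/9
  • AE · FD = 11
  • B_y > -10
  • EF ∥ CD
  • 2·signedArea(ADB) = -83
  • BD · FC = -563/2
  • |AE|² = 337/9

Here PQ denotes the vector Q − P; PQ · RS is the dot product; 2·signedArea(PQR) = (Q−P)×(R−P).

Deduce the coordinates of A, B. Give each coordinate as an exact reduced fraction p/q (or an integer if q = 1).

1. A_x = -4  [line -7·x + 6·y + -12 = 0 ∩ |AE|² = 337/9]
2. A_y = -8/3  [line -7·x + 6·y + -12 = 0 ∩ |AE|² = 337/9]
   → A = (-4, -8/3)
3. B_x = -21/4  [BD · FC = -563/2 ∩ 2·signedArea(ADB) = -83]
4. B_y = -19/2  [BD · FC = -563/2 ∩ 2·signedArea(ADB) = -83]
   → B = (-21/4, -19/2)

A = (-4, -8/3)
B = (-21/4, -19/2)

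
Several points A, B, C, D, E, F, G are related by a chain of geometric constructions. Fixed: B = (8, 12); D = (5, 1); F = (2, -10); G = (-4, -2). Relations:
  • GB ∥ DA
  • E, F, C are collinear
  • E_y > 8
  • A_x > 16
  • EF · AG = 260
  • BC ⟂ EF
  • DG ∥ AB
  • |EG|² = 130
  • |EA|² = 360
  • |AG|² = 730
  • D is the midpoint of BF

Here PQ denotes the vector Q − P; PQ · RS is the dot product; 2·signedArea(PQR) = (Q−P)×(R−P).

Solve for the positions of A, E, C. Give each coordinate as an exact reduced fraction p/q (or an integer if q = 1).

1. A_x = 17  [DG ∥ AB ∩ GB ∥ DA]
2. A_y = 15  [DG ∥ AB ∩ GB ∥ DA]
   → A = (17, 15)
3. E_x = -1  [line 21·x + 17·y + -132 = 0 ∩ |EG|² = 130]
4. E_y = 9  [line 21·x + 17·y + -132 = 0 ∩ |EG|² = 130]
   → E = (-1, 9)
5. C_x = -46/37  [E, F, C are collinear ∩ BC ⟂ EF]
6. C_y = 390/37  [E, F, C are collinear ∩ BC ⟂ EF]
   → C = (-46/37, 390/37)

A = (17, 15)
C = (-46/37, 390/37)
E = (-1, 9)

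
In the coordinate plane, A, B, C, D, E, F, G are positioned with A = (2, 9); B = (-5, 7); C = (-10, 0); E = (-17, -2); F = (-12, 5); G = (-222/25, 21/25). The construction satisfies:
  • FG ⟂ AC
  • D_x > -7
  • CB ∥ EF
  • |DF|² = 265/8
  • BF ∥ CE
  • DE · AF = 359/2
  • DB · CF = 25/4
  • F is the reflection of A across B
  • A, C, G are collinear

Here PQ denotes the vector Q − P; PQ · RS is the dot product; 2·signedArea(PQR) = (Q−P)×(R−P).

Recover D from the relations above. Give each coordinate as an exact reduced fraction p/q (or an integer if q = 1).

D = (-25/4, 21/4)

1. D_x = -25/4  [DB · CF = 25/4 ∩ DE · AF = 359/2]
2. D_y = 21/4  [DB · CF = 25/4 ∩ DE · AF = 359/2]
   → D = (-25/4, 21/4)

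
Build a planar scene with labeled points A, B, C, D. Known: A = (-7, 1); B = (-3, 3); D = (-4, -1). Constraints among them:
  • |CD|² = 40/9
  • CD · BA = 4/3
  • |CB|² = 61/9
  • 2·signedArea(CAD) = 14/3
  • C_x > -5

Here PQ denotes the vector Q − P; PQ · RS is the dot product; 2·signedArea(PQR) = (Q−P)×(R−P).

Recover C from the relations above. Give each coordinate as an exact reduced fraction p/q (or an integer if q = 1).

C = (-14/3, 1)

1. C_x = -14/3  [2·signedArea(CAD) = 14/3 ∩ CD · BA = 4/3]
2. C_y = 1  [2·signedArea(CAD) = 14/3 ∩ CD · BA = 4/3]
   → C = (-14/3, 1)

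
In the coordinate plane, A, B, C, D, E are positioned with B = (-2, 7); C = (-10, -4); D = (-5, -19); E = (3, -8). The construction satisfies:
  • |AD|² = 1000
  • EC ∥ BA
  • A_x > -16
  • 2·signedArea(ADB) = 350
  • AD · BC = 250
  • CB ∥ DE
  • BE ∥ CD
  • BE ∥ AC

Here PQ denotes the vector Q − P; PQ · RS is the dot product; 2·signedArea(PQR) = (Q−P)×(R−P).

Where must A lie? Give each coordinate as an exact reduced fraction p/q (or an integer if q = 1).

1. A_x = -15  [BE ∥ AC ∩ EC ∥ BA]
2. A_y = 11  [BE ∥ AC ∩ EC ∥ BA]
   → A = (-15, 11)

A = (-15, 11)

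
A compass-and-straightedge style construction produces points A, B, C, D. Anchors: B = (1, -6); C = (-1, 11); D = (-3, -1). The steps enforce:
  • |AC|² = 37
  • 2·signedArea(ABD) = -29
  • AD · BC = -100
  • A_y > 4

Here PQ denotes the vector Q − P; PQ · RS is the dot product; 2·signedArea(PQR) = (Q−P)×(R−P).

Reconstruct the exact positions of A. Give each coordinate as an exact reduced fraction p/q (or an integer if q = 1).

1. A_x = -2  [2·signedArea(ABD) = -29 ∩ AD · BC = -100]
2. A_y = 5  [2·signedArea(ABD) = -29 ∩ AD · BC = -100]
   → A = (-2, 5)

A = (-2, 5)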